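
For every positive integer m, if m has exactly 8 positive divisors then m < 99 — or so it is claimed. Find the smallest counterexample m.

For m = 24, 30, 40, 42, 54, 56, 66, 70, 78, 88 the conclusion holds.
m = 102: τ(102) = 8; 102 ≥ 99.

m = 102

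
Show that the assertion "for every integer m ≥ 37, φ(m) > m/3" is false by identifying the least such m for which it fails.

m = 42

A counterexample is any integer m ≥ 37 such that the claim fails; we check each in order.
For m = 37, 38, 39, 40, 41 the conclusion holds.
m = 42: φ(42) = 12 and 42/3 = 14, so φ(42) ≤ 42/3.
Hence m = 42 is a counterexample.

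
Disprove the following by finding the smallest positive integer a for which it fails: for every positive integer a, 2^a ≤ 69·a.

The first 9 eligible values, up to a = 9, all satisfy the conclusion.
a = 10: 2^a = 1024 and 69·a = 690, so 1024 > 690.

a = 10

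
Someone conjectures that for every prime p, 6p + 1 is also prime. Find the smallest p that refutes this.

p = 19

For p = 2, 3, 5, 7, 11, 13, 17 the conclusion holds.
p = 19: 6p + 1 = 115 = 5 × 23, not prime.
Hence p = 19 is a counterexample.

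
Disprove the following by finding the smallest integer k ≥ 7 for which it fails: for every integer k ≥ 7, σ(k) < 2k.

k = 12

A counterexample is any integer k ≥ 7 such that the claim fails; we check each in order.
The first 5 eligible values, up to k = 11, all satisfy the conclusion.
k = 12: σ(12) = 28; 28 ≥ 24.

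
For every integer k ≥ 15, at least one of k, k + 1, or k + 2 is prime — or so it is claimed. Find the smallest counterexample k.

k = 20

Check each integer k ≥ 15 in order until k, k + 1, k + 2 are all composite.
k = 15: 17 is prime.
k = 16: 17 is prime.
k = 17: 17 is prime.
k = 18: 19 is prime.
k = 19: 19 is prime.
k = 20: 20 = 2 × 10; 21 = 3 × 7; 22 = 2 × 11 — all composite.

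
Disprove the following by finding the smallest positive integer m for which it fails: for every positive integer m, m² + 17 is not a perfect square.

m = 8

The first 7 eligible values, up to m = 7, all satisfy the conclusion.
m = 8: 8² + 17 = 81 = 9², a perfect square.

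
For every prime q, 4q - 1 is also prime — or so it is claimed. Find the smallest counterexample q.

q = 7

For q = 2, 3, 5 the conclusion holds.
q = 7: 4q - 1 = 27 = 3 × 9, not prime.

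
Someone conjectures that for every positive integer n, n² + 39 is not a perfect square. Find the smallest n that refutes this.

n = 5

The first 4 eligible values, up to n = 4, all satisfy the conclusion.
n = 5: 5² + 39 = 64 = 8², a perfect square.
Hence n = 5 is a counterexample.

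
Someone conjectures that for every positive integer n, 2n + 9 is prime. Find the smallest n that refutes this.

n = 3

Check each positive integer n in order until 2n + 9 is not prime.
For n = 1, 2 the conclusion holds.
n = 3: 2n + 9 = 15 = 3 × 5, composite.
So n = 3 is the smallest counterexample.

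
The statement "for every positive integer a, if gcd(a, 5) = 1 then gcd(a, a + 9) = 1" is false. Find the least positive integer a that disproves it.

A counterexample is any positive integer a such that gcd(a, 5) = 1 but gcd(a, a + 9) > 1; we check each in order.
For a = 1, 2 the conclusion holds.
a = 3: gcd(3, 12) = 3.
Thus a = 3 disproves the claim, and no smaller a works.

a = 3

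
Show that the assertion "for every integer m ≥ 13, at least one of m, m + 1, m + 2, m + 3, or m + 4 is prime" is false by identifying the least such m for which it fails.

A counterexample is any integer m ≥ 13 such that m, m + 1, m + 2, m + 3, m + 4 are all composite; we check each in order.
The first 11 eligible values, up to m = 23, all satisfy the conclusion.
m = 24: 24 = 2 × 12; 25 = 5 × 5; 26 = 2 × 13; 27 = 3 × 9; 28 = 2 × 14 — all composite.

m = 24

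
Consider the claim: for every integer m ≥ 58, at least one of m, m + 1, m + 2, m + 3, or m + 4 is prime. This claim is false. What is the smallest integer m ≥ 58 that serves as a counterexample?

A counterexample is any integer m ≥ 58 such that m, m + 1, m + 2, m + 3, m + 4 are all composite; we check each in order.
m = 58: 59 is prime.
m = 59: 59 is prime.
m = 60: 61 is prime.
m = 61: 61 is prime.
m = 62: 62 = 2 × 31; 63 = 3 × 21; 64 = 2 × 32; 65 = 5 × 13; 66 = 2 × 33 — all composite.
Hence m = 62 is a counterexample.

m = 62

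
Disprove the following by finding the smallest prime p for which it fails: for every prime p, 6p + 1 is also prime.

We need the least prime p for which 6p + 1 is not prime.
The first 7 eligible values, up to p = 17, all satisfy the conclusion.
p = 19: 6p + 1 = 115 = 5 × 23, not prime.

p = 19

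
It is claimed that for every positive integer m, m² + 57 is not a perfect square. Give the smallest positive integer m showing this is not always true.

We need the least positive integer m for which m² + 57 is a perfect square.
For m = 1, 2, 3, 4, 5, 6, 7 the conclusion holds.
m = 8: 8² + 57 = 121 = 11², a perfect square.
Thus m = 8 disproves the claim, and no smaller m works.

m = 8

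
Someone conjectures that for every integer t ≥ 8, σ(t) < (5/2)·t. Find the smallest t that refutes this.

t = 24

The first 16 eligible values, up to t = 23, all satisfy the conclusion.
t = 24: σ(24) = 60; 60 ≥ 60.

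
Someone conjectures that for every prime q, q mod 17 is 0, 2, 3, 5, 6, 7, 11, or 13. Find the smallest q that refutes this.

A counterexample is any prime q such that the claim fails; we check each in order.
For q = 2, 3, 5, 7, 11, 13, 17, 19, 23 the conclusion holds.
q = 29: 29 mod 17 = 12 — not in {0, 2, 3, 5, 6, 7, 11, 13}.

q = 29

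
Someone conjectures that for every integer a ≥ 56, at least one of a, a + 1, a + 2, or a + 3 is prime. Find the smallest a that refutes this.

a = 62

The first 6 eligible values, up to a = 61, all satisfy the conclusion.
a = 62: 62 = 2 × 31; 63 = 3 × 21; 64 = 2 × 32; 65 = 5 × 13 — all composite.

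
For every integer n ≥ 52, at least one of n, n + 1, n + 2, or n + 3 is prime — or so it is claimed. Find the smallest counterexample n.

For n = 52, 53 the conclusion holds.
n = 54: 54 = 2 × 27; 55 = 5 × 11; 56 = 2 × 28; 57 = 3 × 19 — all composite.

n = 54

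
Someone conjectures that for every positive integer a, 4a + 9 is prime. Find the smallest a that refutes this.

A counterexample is any positive integer a such that 4a + 9 is not prime; we check each in order.
For a = 1, 2 the conclusion holds.
a = 3: 4a + 9 = 21 = 3 × 7, composite.

a = 3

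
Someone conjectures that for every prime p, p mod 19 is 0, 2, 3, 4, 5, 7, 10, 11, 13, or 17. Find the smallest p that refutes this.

p = 31

Check each prime p in order until the claim fails.
For p = 2, 3, 5, 7, 11, 13, 17, 19, 23, 29 the conclusion holds.
p = 31: 31 mod 19 = 12 — not in {0, 2, 3, 4, 5, 7, 10, 11, 13, 17}.
Hence p = 31 is a counterexample.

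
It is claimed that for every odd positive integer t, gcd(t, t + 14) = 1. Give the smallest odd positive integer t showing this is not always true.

t = 7

A counterexample is any odd positive integer t such that gcd(t, t + 14) > 1; we check each in order.
t = 1: gcd(1, 15) = 1.
t = 3: gcd(3, 17) = 1.
t = 5: gcd(5, 19) = 1.
t = 7: gcd(7, 21) = 7.
So t = 7 is the smallest counterexample.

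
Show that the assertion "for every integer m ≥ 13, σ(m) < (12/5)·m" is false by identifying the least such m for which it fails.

m = 24

We need the least integer m ≥ 13 for which the claim fails.
For m = 13, 14, 15, 16, …, 21, 22, 23 the conclusion holds.
m = 24: σ(24) = 60; 60 ≥ 288/5.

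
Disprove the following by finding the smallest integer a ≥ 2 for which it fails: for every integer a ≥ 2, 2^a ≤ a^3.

a = 10

Check each integer a ≥ 2 in order until 2^a > a^3.
a = 2: 2^a = 4 and a^3 = 8, so 4 ≤ 8.
a = 3: 2^a = 8 and a^3 = 27, so 8 ≤ 27.
a = 4: 2^a = 16 and a^3 = 64, so 16 ≤ 64.
a = 5: 2^a = 32 and a^3 = 125, so 32 ≤ 125.
a = 6: 2^a = 64 and a^3 = 216, so 64 ≤ 216.
a = 7: 2^a = 128 and a^3 = 343, so 128 ≤ 343.
a = 8: 2^a = 256 and a^3 = 512, so 256 ≤ 512.
a = 9: 2^a = 512 and a^3 = 729, so 512 ≤ 729.
a = 10: 2^a = 1024 and a^3 = 1000, so 1024 > 1000.
So a = 10 is the smallest counterexample.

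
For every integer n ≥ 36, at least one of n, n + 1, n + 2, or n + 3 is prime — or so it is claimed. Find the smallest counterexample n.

A counterexample is any integer n ≥ 36 such that n, n + 1, n + 2, n + 3 are all composite; we check each in order.
For n = 36, 37, 38, 39, …, 45, 46, 47 the conclusion holds.
n = 48: 48 = 2 × 24; 49 = 7 × 7; 50 = 2 × 25; 51 = 3 × 17 — all composite.
Hence n = 48 is a counterexample.

n = 48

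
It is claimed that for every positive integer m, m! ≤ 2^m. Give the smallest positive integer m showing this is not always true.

m = 1: m! = 1 and 2^m = 2, so 1 ≤ 2.
m = 2: m! = 2 and 2^m = 4, so 2 ≤ 4.
m = 3: m! = 6 and 2^m = 8, so 6 ≤ 8.
m = 4: m! = 24 and 2^m = 16, so 24 > 16.
Hence m = 4 is a counterexample.

m = 4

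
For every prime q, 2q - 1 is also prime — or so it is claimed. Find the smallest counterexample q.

q = 2: 2q - 1 = 3, prime.
q = 3: 2q - 1 = 5, prime.
q = 5: 2q - 1 = 9 = 3 × 3, not prime.

q = 5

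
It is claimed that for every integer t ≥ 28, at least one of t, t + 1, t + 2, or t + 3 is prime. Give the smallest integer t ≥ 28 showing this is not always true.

We need the least integer t ≥ 28 for which t, t + 1, t + 2, t + 3 are all composite.
The first 4 eligible values, up to t = 31, all satisfy the conclusion.
t = 32: 32 = 2 × 16; 33 = 3 × 11; 34 = 2 × 17; 35 = 5 × 7 — all composite.
Thus t = 32 disproves the claim, and no smaller t works.

t = 32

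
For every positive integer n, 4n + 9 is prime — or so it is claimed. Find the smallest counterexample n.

For n = 1, 2 the conclusion holds.
n = 3: 4n + 9 = 21 = 3 × 7, composite.

n = 3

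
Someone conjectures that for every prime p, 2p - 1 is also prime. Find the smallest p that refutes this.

p = 5

A counterexample is any prime p such that 2p - 1 is not prime; we check each in order.
p = 2: 2p - 1 = 3, prime.
p = 3: 2p - 1 = 5, prime.
p = 5: 2p - 1 = 9 = 3 × 3, not prime.
So p = 5 is the smallest counterexample.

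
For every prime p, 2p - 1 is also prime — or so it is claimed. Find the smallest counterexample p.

p = 2: 2p - 1 = 3, prime.
p = 3: 2p - 1 = 5, prime.
p = 5: 2p - 1 = 9 = 3 × 3, not prime.

p = 5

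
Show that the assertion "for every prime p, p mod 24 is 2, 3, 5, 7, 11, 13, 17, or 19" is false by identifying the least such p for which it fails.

p = 23

We need the least prime p for which the claim fails.
For p = 2, 3, 5, 7, 11, 13, 17, 19 the conclusion holds.
p = 23: 23 mod 24 = 23 — not in {2, 3, 5, 7, 11, 13, 17, 19}.
So p = 23 is the smallest counterexample.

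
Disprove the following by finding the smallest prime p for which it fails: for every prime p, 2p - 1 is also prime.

We need the least prime p for which 2p - 1 is not prime.
For p = 2, 3 the conclusion holds.
p = 5: 2p - 1 = 9 = 3 × 3, not prime.

p = 5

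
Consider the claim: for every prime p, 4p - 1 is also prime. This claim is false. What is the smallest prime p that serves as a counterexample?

p = 2: 4p - 1 = 7, prime.
p = 3: 4p - 1 = 11, prime.
p = 5: 4p - 1 = 19, prime.
p = 7: 4p - 1 = 27 = 3 × 9, not prime.

p = 7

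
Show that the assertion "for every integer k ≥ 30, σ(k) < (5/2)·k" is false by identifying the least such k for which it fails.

k = 36

We need the least integer k ≥ 30 for which the claim fails.
The first 6 eligible values, up to k = 35, all satisfy the conclusion.
k = 36: σ(36) = 91; 91 ≥ 90.
Thus k = 36 disproves the claim, and no smaller k works.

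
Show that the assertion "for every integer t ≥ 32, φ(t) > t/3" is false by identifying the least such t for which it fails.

Check each integer t ≥ 32 in order until the claim fails.
t = 32: φ(32) = 16 and 32/3 = 32/3, so φ(32) > 32/3.
t = 33: φ(33) = 20 and 33/3 = 11, so φ(33) > 33/3.
t = 34: φ(34) = 16 and 34/3 = 34/3, so φ(34) > 34/3.
t = 35: φ(35) = 24 and 35/3 = 35/3, so φ(35) > 35/3.
t = 36: φ(36) = 12 and 36/3 = 12, so φ(36) ≤ 36/3.

t = 36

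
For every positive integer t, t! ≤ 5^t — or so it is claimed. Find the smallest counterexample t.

t = 12

We need the least positive integer t for which t! > 5^t.
For t = 1, 2, 3, 4, …, 9, 10, 11 the conclusion holds.
t = 12: t! = 479001600 and 5^t = 244140625, so 479001600 > 244140625.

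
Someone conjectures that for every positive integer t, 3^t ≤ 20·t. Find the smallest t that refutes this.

A counterexample is any positive integer t such that 3^t > 20·t; we check each in order.
For t = 1, 2, 3 the conclusion holds.
t = 4: 3^t = 81 and 20·t = 80, so 81 > 80.
Hence t = 4 is a counterexample.

t = 4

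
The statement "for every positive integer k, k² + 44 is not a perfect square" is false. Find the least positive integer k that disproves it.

k = 10

A counterexample is any positive integer k such that k² + 44 is a perfect square; we check each in order.
The first 9 eligible values, up to k = 9, all satisfy the conclusion.
k = 10: 10² + 44 = 144 = 12², a perfect square.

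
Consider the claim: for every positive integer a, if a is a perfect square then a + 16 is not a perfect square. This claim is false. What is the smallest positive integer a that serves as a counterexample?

a = 9

A counterexample is any positive integer a such that a is a perfect square but a + 16 is a perfect square; we check each in order.
a = 1: 1 + 16 = 17, not a perfect square.
a = 4: 4 + 16 = 20, not a perfect square.
a = 9: 9 = 3² and 9 + 16 = 25 = 5².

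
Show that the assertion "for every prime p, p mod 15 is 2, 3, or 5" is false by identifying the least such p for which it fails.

A counterexample is any prime p such that the claim fails; we check each in order.
For p = 2, 3, 5 the conclusion holds.
p = 7: 7 mod 15 = 7 — not in {2, 3, 5}.
Hence p = 7 is a counterexample.

p = 7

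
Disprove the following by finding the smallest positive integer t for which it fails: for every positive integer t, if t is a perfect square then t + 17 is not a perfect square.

A counterexample is any positive integer t such that t is a perfect square but t + 17 is a perfect square; we check each in order.
The first 7 eligible values, up to t = 49, all satisfy the conclusion.
t = 64: 64 = 8² and 64 + 17 = 81 = 9².
Hence t = 64 is a counterexample.

t = 64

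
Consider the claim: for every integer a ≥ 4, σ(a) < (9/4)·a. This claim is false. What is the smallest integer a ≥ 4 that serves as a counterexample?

a = 12

A counterexample is any integer a ≥ 4 such that the claim fails; we check each in order.
a = 4: σ(4) = 7; 7 < 9.
a = 5: σ(5) = 6; 6 < 45/4.
a = 6: σ(6) = 12; 12 < 27/2.
a = 7: σ(7) = 8; 8 < 63/4.
a = 8: σ(8) = 15; 15 < 18.
a = 9: σ(9) = 13; 13 < 81/4.
a = 10: σ(10) = 18; 18 < 45/2.
a = 11: σ(11) = 12; 12 < 99/4.
a = 12: σ(12) = 28; 28 ≥ 27.
Thus a = 12 disproves the claim, and no smaller a works.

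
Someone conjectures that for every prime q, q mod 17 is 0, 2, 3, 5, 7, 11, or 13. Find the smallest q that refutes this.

A counterexample is any prime q such that the claim fails; we check each in order.
The first 8 eligible values, up to q = 19, all satisfy the conclusion.
q = 23: 23 mod 17 = 6 — not in {0, 2, 3, 5, 7, 11, 13}.
Hence q = 23 is a counterexample.

q = 23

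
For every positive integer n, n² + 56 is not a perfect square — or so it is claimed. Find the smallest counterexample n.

A counterexample is any positive integer n such that n² + 56 is a perfect square; we check each in order.
The first 4 eligible values, up to n = 4, all satisfy the conclusion.
n = 5: 5² + 56 = 81 = 9², a perfect square.

n = 5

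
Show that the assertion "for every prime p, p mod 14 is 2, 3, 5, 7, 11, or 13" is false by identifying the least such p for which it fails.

p = 23

We need the least prime p for which the claim fails.
p = 2: 2 mod 14 = 2.
p = 3: 3 mod 14 = 3.
p = 5: 5 mod 14 = 5.
p = 7: 7 mod 14 = 7.
p = 11: 11 mod 14 = 11.
p = 13: 13 mod 14 = 13.
p = 17: 17 mod 14 = 3.
p = 19: 19 mod 14 = 5.
p = 23: 23 mod 14 = 9 — not in {2, 3, 5, 7, 11, 13}.
So p = 23 is the smallest counterexample.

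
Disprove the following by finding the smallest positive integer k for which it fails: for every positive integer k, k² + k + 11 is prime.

k = 10

For k = 1, 2, 3, 4, 5, 6, 7, 8, 9 the conclusion holds.
k = 10: k² + k + 11 = 121 = 11 × 11, composite.
So k = 10 is the smallest counterexample.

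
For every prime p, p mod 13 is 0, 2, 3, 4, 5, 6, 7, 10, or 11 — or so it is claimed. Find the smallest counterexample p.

p = 47

Check each prime p in order until the claim fails.
For p = 2, 3, 5, 7, …, 37, 41, 43 the conclusion holds.
p = 47: 47 mod 13 = 8 — not in {0, 2, 3, 4, 5, 6, 7, 10, 11}.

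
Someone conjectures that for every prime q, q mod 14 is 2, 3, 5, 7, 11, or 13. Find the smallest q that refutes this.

q = 23

The first 8 eligible values, up to q = 19, all satisfy the conclusion.
q = 23: 23 mod 14 = 9 — not in {2, 3, 5, 7, 11, 13}.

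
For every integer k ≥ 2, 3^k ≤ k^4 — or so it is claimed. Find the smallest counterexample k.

k = 8

A counterexample is any integer k ≥ 2 such that 3^k > k^4; we check each in order.
k = 2: 3^k = 9 and k^4 = 16, so 9 ≤ 16.
k = 3: 3^k = 27 and k^4 = 81, so 27 ≤ 81.
k = 4: 3^k = 81 and k^4 = 256, so 81 ≤ 256.
k = 5: 3^k = 243 and k^4 = 625, so 243 ≤ 625.
k = 6: 3^k = 729 and k^4 = 1296, so 729 ≤ 1296.
k = 7: 3^k = 2187 and k^4 = 2401, so 2187 ≤ 2401.
k = 8: 3^k = 6561 and k^4 = 4096, so 6561 > 4096.
So k = 8 is the smallest counterexample.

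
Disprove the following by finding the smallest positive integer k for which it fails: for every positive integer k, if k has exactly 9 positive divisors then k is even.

We need the least positive integer k for which k has exactly 9 positive divisors but k is odd.
k = 36: divisors of 36: 9 divisors; 36 is even.
k = 100: divisors of 100: 9 divisors; 100 is even.
k = 196: divisors of 196: 9 divisors; 196 is even.
k = 225: divisors of 225: 9 divisors; 225 is odd.
Thus k = 225 disproves the claim, and no smaller k works.

k = 225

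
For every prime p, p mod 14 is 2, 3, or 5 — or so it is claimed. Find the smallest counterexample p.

We need the least prime p for which the claim fails.
For p = 2, 3, 5 the conclusion holds.
p = 7: 7 mod 14 = 7 — not in {2, 3, 5}.

p = 7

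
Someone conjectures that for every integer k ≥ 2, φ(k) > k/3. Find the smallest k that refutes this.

Check each integer k ≥ 2 in order until the claim fails.
For k = 2, 3, 4, 5 the conclusion holds.
k = 6: φ(6) = 2 and 6/3 = 2, so φ(6) ≤ 6/3.

k = 6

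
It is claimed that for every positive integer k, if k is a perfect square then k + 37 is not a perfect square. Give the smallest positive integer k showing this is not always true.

A counterexample is any positive integer k such that k is a perfect square but k + 37 is a perfect square; we check each in order.
For k = 1, 4, 9, 16, …, 225, 256, 289 the conclusion holds.
k = 324: 324 = 18² and 324 + 37 = 361 = 19².
Hence k = 324 is a counterexample.

k = 324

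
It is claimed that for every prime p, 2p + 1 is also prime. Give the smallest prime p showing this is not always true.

p = 2: 2p + 1 = 5, prime.
p = 3: 2p + 1 = 7, prime.
p = 5: 2p + 1 = 11, prime.
p = 7: 2p + 1 = 15 = 3 × 5, not prime.
Thus p = 7 disproves the claim, and no smaller p works.

p = 7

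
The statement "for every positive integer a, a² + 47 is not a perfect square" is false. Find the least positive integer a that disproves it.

A counterexample is any positive integer a such that a² + 47 is a perfect square; we check each in order.
For a = 1, 2, 3, 4, …, 20, 21, 22 the conclusion holds.
a = 23: 23² + 47 = 576 = 24², a perfect square.

a = 23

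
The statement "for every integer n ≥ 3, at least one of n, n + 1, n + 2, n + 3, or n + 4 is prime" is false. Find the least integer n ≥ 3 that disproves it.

A counterexample is any integer n ≥ 3 such that n, n + 1, n + 2, n + 3, n + 4 are all composite; we check each in order.
For n = 3, 4, 5, 6, …, 21, 22, 23 the conclusion holds.
n = 24: 24 = 2 × 12; 25 = 5 × 5; 26 = 2 × 13; 27 = 3 × 9; 28 = 2 × 14 — all composite.
Hence n = 24 is a counterexample.

n = 24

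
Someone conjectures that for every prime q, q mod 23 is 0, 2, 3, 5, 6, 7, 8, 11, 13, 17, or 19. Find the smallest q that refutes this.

q = 37

Check each prime q in order until the claim fails.
For q = 2, 3, 5, 7, …, 23, 29, 31 the conclusion holds.
q = 37: 37 mod 23 = 14 — not in {0, 2, 3, 5, 6, 7, 8, 11, 13, 17, 19}.
So q = 37 is the smallest counterexample.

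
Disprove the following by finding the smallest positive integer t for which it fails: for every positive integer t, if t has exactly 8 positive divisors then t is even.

We need the least positive integer t for which t has exactly 8 positive divisors but t is odd.
For t = 24, 30, 40, 42, …, 88, 102, 104 the conclusion holds.
t = 105: divisors of 105: 1, 3, 5, 7, 15, 21, 35, 105; 105 is odd.

t = 105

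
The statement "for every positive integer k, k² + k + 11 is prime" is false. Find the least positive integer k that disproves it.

k = 10

A counterexample is any positive integer k such that k² + k + 11 is not prime; we check each in order.
For k = 1, 2, 3, 4, 5, 6, 7, 8, 9 the conclusion holds.
k = 10: k² + k + 11 = 121 = 11 × 11, composite.
Hence k = 10 is a counterexample.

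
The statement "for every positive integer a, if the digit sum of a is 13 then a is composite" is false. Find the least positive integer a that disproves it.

a = 49: digit sum 13; 49 is composite.
a = 58: digit sum 13; 58 is composite.
a = 67: digit sum 13; 67 is prime, not composite.

a = 67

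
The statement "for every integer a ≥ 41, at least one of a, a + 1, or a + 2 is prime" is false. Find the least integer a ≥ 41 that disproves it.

a = 44

a = 41: 41 is prime.
a = 42: 43 is prime.
a = 43: 43 is prime.
a = 44: 44 = 2 × 22; 45 = 3 × 15; 46 = 2 × 23 — all composite.
Thus a = 44 disproves the claim, and no smaller a works.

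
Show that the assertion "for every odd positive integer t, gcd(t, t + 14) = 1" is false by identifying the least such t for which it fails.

For t = 1, 3, 5 the conclusion holds.
t = 7: gcd(7, 21) = 7.
Hence t = 7 is a counterexample.

t = 7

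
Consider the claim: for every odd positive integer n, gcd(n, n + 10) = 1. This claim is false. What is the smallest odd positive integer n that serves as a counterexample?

n = 5

n = 1: gcd(1, 11) = 1.
n = 3: gcd(3, 13) = 1.
n = 5: gcd(5, 15) = 5.
So n = 5 is the smallest counterexample.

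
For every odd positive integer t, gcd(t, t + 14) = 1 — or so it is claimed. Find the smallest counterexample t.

A counterexample is any odd positive integer t such that gcd(t, t + 14) > 1; we check each in order.
t = 1: gcd(1, 15) = 1.
t = 3: gcd(3, 17) = 1.
t = 5: gcd(5, 19) = 1.
t = 7: gcd(7, 21) = 7.
Hence t = 7 is a counterexample.

t = 7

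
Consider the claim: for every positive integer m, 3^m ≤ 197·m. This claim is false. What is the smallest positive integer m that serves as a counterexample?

A counterexample is any positive integer m such that 3^m > 197·m; we check each in order.
For m = 1, 2, 3, 4, 5, 6 the conclusion holds.
m = 7: 3^m = 2187 and 197·m = 1379, so 2187 > 1379.
Thus m = 7 disproves the claim, and no smaller m works.

m = 7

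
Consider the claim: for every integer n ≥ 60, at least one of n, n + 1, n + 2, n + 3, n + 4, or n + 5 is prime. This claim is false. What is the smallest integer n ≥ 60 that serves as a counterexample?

n = 90

We need the least integer n ≥ 60 for which n, n + 1, n + 2, n + 3, n + 4, n + 5 are all composite.
For n = 60, 61, 62, 63, …, 87, 88, 89 the conclusion holds.
n = 90: 90 = 2 × 45; 91 = 7 × 13; 92 = 2 × 46; 93 = 3 × 31; 94 = 2 × 47; 95 = 5 × 19 — all composite.
So n = 90 is the smallest counterexample.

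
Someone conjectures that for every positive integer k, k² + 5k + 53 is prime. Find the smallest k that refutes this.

k = 3

k = 1: k² + 5k + 53 = 59, prime.
k = 2: k² + 5k + 53 = 67, prime.
k = 3: k² + 5k + 53 = 77 = 7 × 11, composite.
Hence k = 3 is a counterexample.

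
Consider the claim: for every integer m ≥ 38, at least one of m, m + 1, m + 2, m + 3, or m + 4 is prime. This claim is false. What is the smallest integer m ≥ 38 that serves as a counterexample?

For m = 38, 39, 40, 41, 42, 43, 44, 45, 46, 47 the conclusion holds.
m = 48: 48 = 2 × 24; 49 = 7 × 7; 50 = 2 × 25; 51 = 3 × 17; 52 = 2 × 26 — all composite.

m = 48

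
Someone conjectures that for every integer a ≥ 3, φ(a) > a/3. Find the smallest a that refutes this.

We need the least integer a ≥ 3 for which the claim fails.
For a = 3, 4, 5 the conclusion holds.
a = 6: φ(6) = 2 and 6/3 = 2, so φ(6) ≤ 6/3.

a = 6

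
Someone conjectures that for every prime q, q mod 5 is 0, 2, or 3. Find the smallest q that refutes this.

q = 11

Check each prime q in order until the claim fails.
The first 4 eligible values, up to q = 7, all satisfy the conclusion.
q = 11: 11 mod 5 = 1 — not in {0, 2, 3}.
So q = 11 is the smallest counterexample.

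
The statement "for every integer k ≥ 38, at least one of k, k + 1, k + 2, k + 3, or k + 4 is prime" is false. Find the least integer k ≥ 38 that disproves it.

k = 48

Check each integer k ≥ 38 in order until k, k + 1, k + 2, k + 3, k + 4 are all composite.
For k = 38, 39, 40, 41, 42, 43, 44, 45, 46, 47 the conclusion holds.
k = 48: 48 = 2 × 24; 49 = 7 × 7; 50 = 2 × 25; 51 = 3 × 17; 52 = 2 × 26 — all composite.
Thus k = 48 disproves the claim, and no smaller k works.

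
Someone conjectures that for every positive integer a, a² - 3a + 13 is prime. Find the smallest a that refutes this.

a = 12

For a = 1, 2, 3, 4, …, 9, 10, 11 the conclusion holds.
a = 12: a² - 3a + 13 = 121 = 11 × 11, composite.
Hence a = 12 is a counterexample.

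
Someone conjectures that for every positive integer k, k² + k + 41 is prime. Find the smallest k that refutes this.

k = 40

For k = 1, 2, 3, 4, …, 37, 38, 39 the conclusion holds.
k = 40: k² + k + 41 = 1681 = 41 × 41, composite.
So k = 40 is the smallest counterexample.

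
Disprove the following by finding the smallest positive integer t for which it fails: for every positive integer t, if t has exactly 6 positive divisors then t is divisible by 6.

Check each positive integer t in order until t has exactly 6 positive divisors but t is not divisible by 6.
For t = 12, 18 the conclusion holds.
t = 20: τ(20) = 6; 20 mod 6 = 2.
Thus t = 20 disproves the claim, and no smaller t works.

t = 20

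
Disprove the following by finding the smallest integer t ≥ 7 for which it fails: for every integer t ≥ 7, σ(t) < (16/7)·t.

t = 12

A counterexample is any integer t ≥ 7 such that the claim fails; we check each in order.
The first 5 eligible values, up to t = 11, all satisfy the conclusion.
t = 12: σ(12) = 28; 28 ≥ 192/7.
Thus t = 12 disproves the claim, and no smaller t works.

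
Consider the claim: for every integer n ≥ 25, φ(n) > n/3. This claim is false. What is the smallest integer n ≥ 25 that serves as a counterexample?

n = 30

n = 25: φ(25) = 20 and 25/3 = 25/3, so φ(25) > 25/3.
n = 26: φ(26) = 12 and 26/3 = 26/3, so φ(26) > 26/3.
n = 27: φ(27) = 18 and 27/3 = 9, so φ(27) > 27/3.
n = 28: φ(28) = 12 and 28/3 = 28/3, so φ(28) > 28/3.
n = 29: φ(29) = 28 and 29/3 = 29/3, so φ(29) > 29/3.
n = 30: φ(30) = 8 and 30/3 = 10, so φ(30) ≤ 30/3.
Thus n = 30 disproves the claim, and no smaller n works.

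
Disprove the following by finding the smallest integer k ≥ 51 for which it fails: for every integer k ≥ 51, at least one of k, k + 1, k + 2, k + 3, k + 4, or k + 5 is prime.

The first 39 eligible values, up to k = 89, all satisfy the conclusion.
k = 90: 90 = 2 × 45; 91 = 7 × 13; 92 = 2 × 46; 93 = 3 × 31; 94 = 2 × 47; 95 = 5 × 19 — all composite.

k = 90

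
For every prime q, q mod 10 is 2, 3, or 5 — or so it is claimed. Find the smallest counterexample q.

For q = 2, 3, 5 the conclusion holds.
q = 7: 7 mod 10 = 7 — not in {2, 3, 5}.
Thus q = 7 disproves the claim, and no smaller q works.

q = 7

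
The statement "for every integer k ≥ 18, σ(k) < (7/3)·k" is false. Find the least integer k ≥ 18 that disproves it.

We need the least integer k ≥ 18 for which the claim fails.
For k = 18, 19, 20, 21, 22, 23 the conclusion holds.
k = 24: σ(24) = 60; 60 ≥ 56.

k = 24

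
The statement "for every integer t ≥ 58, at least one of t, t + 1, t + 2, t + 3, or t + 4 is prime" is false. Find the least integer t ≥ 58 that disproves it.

t = 62

We need the least integer t ≥ 58 for which t, t + 1, t + 2, t + 3, t + 4 are all composite.
The first 4 eligible values, up to t = 61, all satisfy the conclusion.
t = 62: 62 = 2 × 31; 63 = 3 × 21; 64 = 2 × 32; 65 = 5 × 13; 66 = 2 × 33 — all composite.
So t = 62 is the smallest counterexample.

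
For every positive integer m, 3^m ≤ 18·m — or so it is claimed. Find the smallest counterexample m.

m = 4

We need the least positive integer m for which 3^m > 18·m.
For m = 1, 2, 3 the conclusion holds.
m = 4: 3^m = 81 and 18·m = 72, so 81 > 72.
So m = 4 is the smallest counterexample.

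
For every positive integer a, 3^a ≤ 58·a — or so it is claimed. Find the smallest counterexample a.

a = 6

We need the least positive integer a for which 3^a > 58·a.
The first 5 eligible values, up to a = 5, all satisfy the conclusion.
a = 6: 3^a = 729 and 58·a = 348, so 729 > 348.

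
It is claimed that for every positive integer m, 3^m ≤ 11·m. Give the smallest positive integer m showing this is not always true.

A counterexample is any positive integer m such that 3^m > 11·m; we check each in order.
For m = 1, 2, 3 the conclusion holds.
m = 4: 3^m = 81 and 11·m = 44, so 81 > 44.
Hence m = 4 is a counterexample.

m = 4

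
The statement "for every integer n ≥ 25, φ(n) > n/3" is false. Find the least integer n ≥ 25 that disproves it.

n = 30

We need the least integer n ≥ 25 for which the claim fails.
n = 25: φ(25) = 20 and 25/3 = 25/3, so φ(25) > 25/3.
n = 26: φ(26) = 12 and 26/3 = 26/3, so φ(26) > 26/3.
n = 27: φ(27) = 18 and 27/3 = 9, so φ(27) > 27/3.
n = 28: φ(28) = 12 and 28/3 = 28/3, so φ(28) > 28/3.
n = 29: φ(29) = 28 and 29/3 = 29/3, so φ(29) > 29/3.
n = 30: φ(30) = 8 and 30/3 = 10, so φ(30) ≤ 30/3.
Hence n = 30 is a counterexample.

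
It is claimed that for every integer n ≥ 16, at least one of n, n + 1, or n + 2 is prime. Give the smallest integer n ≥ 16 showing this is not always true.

n = 20

n = 16: 17 is prime.
n = 17: 17 is prime.
n = 18: 19 is prime.
n = 19: 19 is prime.
n = 20: 20 = 2 × 10; 21 = 3 × 7; 22 = 2 × 11 — all composite.
So n = 20 is the smallest counterexample.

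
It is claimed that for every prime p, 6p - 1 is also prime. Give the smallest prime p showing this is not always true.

Check each prime p in order until 6p - 1 is not prime.
For p = 2, 3, 5, 7 the conclusion holds.
p = 11: 6p - 1 = 65 = 5 × 13, not prime.
So p = 11 is the smallest counterexample.

p = 11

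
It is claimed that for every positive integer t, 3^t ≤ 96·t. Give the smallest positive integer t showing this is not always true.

t = 6

Check each positive integer t in order until 3^t > 96·t.
The first 5 eligible values, up to t = 5, all satisfy the conclusion.
t = 6: 3^t = 729 and 96·t = 576, so 729 > 576.
Hence t = 6 is a counterexample.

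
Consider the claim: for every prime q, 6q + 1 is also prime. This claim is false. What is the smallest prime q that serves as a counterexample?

We need the least prime q for which 6q + 1 is not prime.
q = 2: 6q + 1 = 13, prime.
q = 3: 6q + 1 = 19, prime.
q = 5: 6q + 1 = 31, prime.
q = 7: 6q + 1 = 43, prime.
q = 11: 6q + 1 = 67, prime.
q = 13: 6q + 1 = 79, prime.
q = 17: 6q + 1 = 103, prime.
q = 19: 6q + 1 = 115 = 5 × 23, not prime.
Thus q = 19 disproves the claim, and no smaller q works.

q = 19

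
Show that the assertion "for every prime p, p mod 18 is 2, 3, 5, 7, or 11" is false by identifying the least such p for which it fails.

p = 13

A counterexample is any prime p such that the claim fails; we check each in order.
For p = 2, 3, 5, 7, 11 the conclusion holds.
p = 13: 13 mod 18 = 13 — not in {2, 3, 5, 7, 11}.
Thus p = 13 disproves the claim, and no smaller p works.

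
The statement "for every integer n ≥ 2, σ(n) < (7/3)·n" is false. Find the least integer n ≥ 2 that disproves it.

n = 12

Check each integer n ≥ 2 in order until the claim fails.
For n = 2, 3, 4, 5, 6, 7, 8, 9, 10, 11 the conclusion holds.
n = 12: σ(12) = 28; 28 ≥ 28.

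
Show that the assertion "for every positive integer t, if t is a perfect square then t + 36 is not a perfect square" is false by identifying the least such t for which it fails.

t = 64

The first 7 eligible values, up to t = 49, all satisfy the conclusion.
t = 64: 64 = 8² and 64 + 36 = 100 = 10².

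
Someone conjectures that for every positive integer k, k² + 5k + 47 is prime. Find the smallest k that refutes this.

We need the least positive integer k for which k² + 5k + 47 is not prime.
For k = 1, 2, 3, 4, …, 35, 36, 37 the conclusion holds.
k = 38: k² + 5k + 47 = 1681 = 41 × 41, composite.
So k = 38 is the smallest counterexample.

k = 38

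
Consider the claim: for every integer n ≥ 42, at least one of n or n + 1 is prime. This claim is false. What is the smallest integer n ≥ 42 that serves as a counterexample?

Check each integer n ≥ 42 in order until n, n + 1 are both composite.
For n = 42, 43 the conclusion holds.
n = 44: 44 = 2 × 22; 45 = 3 × 15 — both composite.

n = 44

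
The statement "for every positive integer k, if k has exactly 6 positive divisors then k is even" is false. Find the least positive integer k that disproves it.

We need the least positive integer k for which k has exactly 6 positive divisors but k is odd.
The first 6 eligible values, up to k = 44, all satisfy the conclusion.
k = 45: divisors of 45: 1, 3, 5, 9, 15, 45; 45 is odd.
Hence k = 45 is a counterexample.

k = 45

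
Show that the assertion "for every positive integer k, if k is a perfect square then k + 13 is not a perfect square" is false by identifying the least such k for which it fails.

k = 36

Check each positive integer k in order until k is a perfect square but k + 13 is a perfect square.
k = 1: 1 + 13 = 14, not a perfect square.
k = 4: 4 + 13 = 17, not a perfect square.
k = 9: 9 + 13 = 22, not a perfect square.
k = 16: 16 + 13 = 29, not a perfect square.
k = 25: 25 + 13 = 38, not a perfect square.
k = 36: 36 = 6² and 36 + 13 = 49 = 7².
Hence k = 36 is a counterexample.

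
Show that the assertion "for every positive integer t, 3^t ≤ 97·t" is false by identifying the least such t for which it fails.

t = 6

We need the least positive integer t for which 3^t > 97·t.
The first 5 eligible values, up to t = 5, all satisfy the conclusion.
t = 6: 3^t = 729 and 97·t = 582, so 729 > 582.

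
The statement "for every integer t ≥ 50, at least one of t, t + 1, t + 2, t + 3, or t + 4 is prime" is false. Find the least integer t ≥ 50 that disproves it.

t = 54

Check each integer t ≥ 50 in order until t, t + 1, t + 2, t + 3, t + 4 are all composite.
For t = 50, 51, 52, 53 the conclusion holds.
t = 54: 54 = 2 × 27; 55 = 5 × 11; 56 = 2 × 28; 57 = 3 × 19; 58 = 2 × 29 — all composite.
Hence t = 54 is a counterexample.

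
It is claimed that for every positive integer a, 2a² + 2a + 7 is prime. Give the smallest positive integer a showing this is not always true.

We need the least positive integer a for which 2a² + 2a + 7 is not prime.
a = 1: 2a² + 2a + 7 = 11, prime.
a = 2: 2a² + 2a + 7 = 19, prime.
a = 3: 2a² + 2a + 7 = 31, prime.
a = 4: 2a² + 2a + 7 = 47, prime.
a = 5: 2a² + 2a + 7 = 67, prime.
a = 6: 2a² + 2a + 7 = 91 = 7 × 13, composite.

a = 6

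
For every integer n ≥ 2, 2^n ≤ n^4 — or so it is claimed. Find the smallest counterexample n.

The first 15 eligible values, up to n = 16, all satisfy the conclusion.
n = 17: 2^n = 131072 and n^4 = 83521, so 131072 > 83521.

n = 17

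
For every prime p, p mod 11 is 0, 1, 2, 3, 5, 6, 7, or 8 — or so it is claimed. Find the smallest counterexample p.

p = 31

Check each prime p in order until the claim fails.
For p = 2, 3, 5, 7, 11, 13, 17, 19, 23, 29 the conclusion holds.
p = 31: 31 mod 11 = 9 — not in {0, 1, 2, 3, 5, 6, 7, 8}.
Hence p = 31 is a counterexample.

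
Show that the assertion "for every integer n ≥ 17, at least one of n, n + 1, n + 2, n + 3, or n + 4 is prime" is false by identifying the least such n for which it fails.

A counterexample is any integer n ≥ 17 such that n, n + 1, n + 2, n + 3, n + 4 are all composite; we check each in order.
The first 7 eligible values, up to n = 23, all satisfy the conclusion.
n = 24: 24 = 2 × 12; 25 = 5 × 5; 26 = 2 × 13; 27 = 3 × 9; 28 = 2 × 14 — all composite.
So n = 24 is the smallest counterexample.

n = 24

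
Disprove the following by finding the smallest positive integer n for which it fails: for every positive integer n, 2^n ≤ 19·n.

n = 8

For n = 1, 2, 3, 4, 5, 6, 7 the conclusion holds.
n = 8: 2^n = 256 and 19·n = 152, so 256 > 152.
So n = 8 is the smallest counterexample.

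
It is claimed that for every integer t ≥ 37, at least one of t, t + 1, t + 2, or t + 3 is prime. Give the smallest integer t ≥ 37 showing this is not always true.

t = 48

The first 11 eligible values, up to t = 47, all satisfy the conclusion.
t = 48: 48 = 2 × 24; 49 = 7 × 7; 50 = 2 × 25; 51 = 3 × 17 — all composite.
Hence t = 48 is a counterexample.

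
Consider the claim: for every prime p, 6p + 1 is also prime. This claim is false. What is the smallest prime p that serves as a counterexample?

p = 19

The first 7 eligible values, up to p = 17, all satisfy the conclusion.
p = 19: 6p + 1 = 115 = 5 × 23, not prime.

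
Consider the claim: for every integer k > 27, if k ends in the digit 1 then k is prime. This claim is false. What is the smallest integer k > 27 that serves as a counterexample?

k = 51

A counterexample is any integer k > 27 such that k ends in the digit 1 but k is not prime; we check each in order.
For k = 31, 41 the conclusion holds.
k = 51: 51 ends in 1; 51 = 3 × 17, composite.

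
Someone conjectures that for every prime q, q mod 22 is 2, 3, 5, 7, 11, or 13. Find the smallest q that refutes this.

Check each prime q in order until the claim fails.
q = 2: 2 mod 22 = 2.
q = 3: 3 mod 22 = 3.
q = 5: 5 mod 22 = 5.
q = 7: 7 mod 22 = 7.
q = 11: 11 mod 22 = 11.
q = 13: 13 mod 22 = 13.
q = 17: 17 mod 22 = 17 — not in {2, 3, 5, 7, 11, 13}.

q = 17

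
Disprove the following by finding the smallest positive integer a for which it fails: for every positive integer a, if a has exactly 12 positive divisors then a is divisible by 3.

a = 140

For a = 60, 72, 84, 90, 96, 108, 126, 132 the conclusion holds.
a = 140: τ(140) = 12; 140 mod 3 = 2.
Hence a = 140 is a counterexample.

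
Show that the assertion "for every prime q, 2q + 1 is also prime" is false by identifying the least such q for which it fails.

q = 7

For q = 2, 3, 5 the conclusion holds.
q = 7: 2q + 1 = 15 = 3 × 5, not prime.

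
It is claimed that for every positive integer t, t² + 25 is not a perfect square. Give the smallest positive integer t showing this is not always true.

t = 12

For t = 1, 2, 3, 4, …, 9, 10, 11 the conclusion holds.
t = 12: 12² + 25 = 169 = 13², a perfect square.
Thus t = 12 disproves the claim, and no smaller t works.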